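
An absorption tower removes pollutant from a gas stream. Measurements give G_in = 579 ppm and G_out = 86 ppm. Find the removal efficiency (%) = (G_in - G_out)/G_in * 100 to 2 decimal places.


Efficiency = (G_in - G_out) / G_in * 100%
Efficiency = (579 - 86) / 579 * 100
Efficiency = 493 / 579 * 100
Efficiency = 85.15%


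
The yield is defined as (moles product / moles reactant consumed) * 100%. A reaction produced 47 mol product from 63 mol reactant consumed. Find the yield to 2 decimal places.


Yield = (moles product / moles consumed) * 100%
Yield = (47 / 63) * 100
Yield = 0.746 * 100
Yield = 74.60%


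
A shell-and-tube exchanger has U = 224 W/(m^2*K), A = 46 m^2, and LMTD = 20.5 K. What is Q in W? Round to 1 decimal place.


Q = U * A * LMTD
Q = 224 * 46 * 20.5
Q = 211232.0 W


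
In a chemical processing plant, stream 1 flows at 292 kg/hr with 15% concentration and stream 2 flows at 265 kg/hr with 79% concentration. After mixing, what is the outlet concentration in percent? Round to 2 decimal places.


Mass balance on solute: F1*x1 + F2*x2 = F3*x3
F3 = F1 + F2 = 292 + 265 = 557 kg/hr
x3 = (F1*x1 + F2*x2)/F3
x3 = (292*0.15 + 265*0.79) / 557
x3 = 45.45%


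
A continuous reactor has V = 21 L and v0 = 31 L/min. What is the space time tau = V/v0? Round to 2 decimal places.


tau = V / v0
tau = 21 / 31
tau = 0.68 min


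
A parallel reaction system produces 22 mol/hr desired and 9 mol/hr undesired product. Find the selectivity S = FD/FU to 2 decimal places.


S = desired product rate / undesired product rate
S = 22 / 9
S = 2.44


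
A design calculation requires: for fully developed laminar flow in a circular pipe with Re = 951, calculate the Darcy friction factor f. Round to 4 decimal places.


f = 64 / Re
f = 64 / 951
f = 0.0673


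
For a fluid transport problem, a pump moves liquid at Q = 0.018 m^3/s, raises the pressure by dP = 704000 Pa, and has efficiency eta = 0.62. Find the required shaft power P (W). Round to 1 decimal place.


P = Q * dP / eta
P = 0.018 * 704000 / 0.62
P = 12672.0 / 0.62
P = 20438.7 W


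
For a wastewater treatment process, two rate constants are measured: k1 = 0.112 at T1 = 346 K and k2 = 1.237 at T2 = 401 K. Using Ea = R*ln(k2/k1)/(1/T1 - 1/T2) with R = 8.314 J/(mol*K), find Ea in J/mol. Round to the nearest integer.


Ea = R * ln(k2/k1) / (1/T1 - 1/T2)
ln(k2/k1) = ln(1.237/0.112) = 2.4019455
1/T1 - 1/T2 = 1/346 - 1/401 = 0.000396407824
Ea = 8.314 * 2.4019455 / 0.000396407824
Ea = 50377 J/mol


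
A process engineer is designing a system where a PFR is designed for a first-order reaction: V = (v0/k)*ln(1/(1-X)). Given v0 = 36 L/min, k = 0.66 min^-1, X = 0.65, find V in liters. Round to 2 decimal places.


V = (v0/k) * ln(1/(1-X))
V = (36/0.66) * ln(1/(1-0.65))
V = 54.545455 * ln(2.857143)
V = 54.545455 * 1.049822
V = 57.26 L


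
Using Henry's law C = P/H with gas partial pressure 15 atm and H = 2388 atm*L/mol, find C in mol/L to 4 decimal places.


C = P / H
C = 15 / 2388
C = 0.0063 mol/L


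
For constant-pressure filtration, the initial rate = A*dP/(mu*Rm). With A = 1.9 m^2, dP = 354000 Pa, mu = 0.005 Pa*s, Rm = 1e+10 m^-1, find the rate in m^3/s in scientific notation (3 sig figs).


rate = A * dP / (mu * Rm)
rate = 1.9 * 354000 / (0.005 * 1e+10)
rate = 672600.0 / 5.000e+07
rate = 1.35e-02 m^3/s


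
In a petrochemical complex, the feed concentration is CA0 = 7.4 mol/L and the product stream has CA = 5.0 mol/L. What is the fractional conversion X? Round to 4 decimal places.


X = (CA0 - CA) / CA0
X = (7.4 - 5.0) / 7.4
X = 2.4 / 7.4
X = 0.3243


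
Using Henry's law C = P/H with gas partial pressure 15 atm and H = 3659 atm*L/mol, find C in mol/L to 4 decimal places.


C = P / H
C = 15 / 3659
C = 0.0041 mol/L


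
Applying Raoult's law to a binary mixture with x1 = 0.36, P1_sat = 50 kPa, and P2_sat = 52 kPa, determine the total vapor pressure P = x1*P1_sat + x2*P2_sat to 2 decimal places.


P = x1*P1_sat + x2*P2_sat
x2 = 1 - x1 = 1 - 0.36 = 0.64
P = 0.36*50 + 0.64*52
P = 18.0 + 33.28
P = 51.28 kPa


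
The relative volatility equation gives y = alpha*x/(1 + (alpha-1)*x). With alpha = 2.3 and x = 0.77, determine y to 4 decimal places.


y = alpha*x / (1 + (alpha-1)*x)
y = 2.3*0.77 / (1 + (2.3-1)*0.77)
y = 1.771 / (1 + 1.001)
y = 1.771 / 2.001
y = 0.8851


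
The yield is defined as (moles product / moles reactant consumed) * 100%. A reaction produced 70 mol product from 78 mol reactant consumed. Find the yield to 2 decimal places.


Yield = (moles product / moles consumed) * 100%
Yield = (70 / 78) * 100
Yield = 0.8974 * 100
Yield = 89.74%


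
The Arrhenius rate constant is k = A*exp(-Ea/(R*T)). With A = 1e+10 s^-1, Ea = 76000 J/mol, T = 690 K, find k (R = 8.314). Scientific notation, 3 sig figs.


k = A * exp(-Ea/(R*T))
k = 1e+10 * exp(-76000 / (8.314 * 690))
k = 1e+10 * exp(-13.248127)
k = 1.76e+04


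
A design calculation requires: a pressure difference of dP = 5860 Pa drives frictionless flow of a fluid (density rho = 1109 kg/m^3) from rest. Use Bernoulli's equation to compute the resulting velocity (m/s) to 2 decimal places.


v = sqrt(2*dP/rho)
v = sqrt(2*5860/1109)
v = sqrt(10.568079)
v = 3.25 m/s


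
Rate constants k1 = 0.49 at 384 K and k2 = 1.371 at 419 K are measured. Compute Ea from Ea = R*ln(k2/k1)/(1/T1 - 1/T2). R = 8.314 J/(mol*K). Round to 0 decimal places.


Ea = R * ln(k2/k1) / (1/T1 - 1/T2)
ln(k2/k1) = ln(1.371/0.49) = 1.0288903
1/T1 - 1/T2 = 1/384 - 1/419 = 0.000217531822
Ea = 8.314 * 1.0288903 / 0.000217531822
Ea = 39324 J/mol


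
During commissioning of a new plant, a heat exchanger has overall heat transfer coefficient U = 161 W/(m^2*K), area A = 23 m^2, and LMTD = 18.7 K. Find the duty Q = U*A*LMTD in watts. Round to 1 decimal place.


Q = U * A * LMTD
Q = 161 * 23 * 18.7
Q = 69246.1 W


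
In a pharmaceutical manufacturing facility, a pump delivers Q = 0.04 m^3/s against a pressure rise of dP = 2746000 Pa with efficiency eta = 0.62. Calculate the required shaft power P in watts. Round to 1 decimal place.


P = Q * dP / eta
P = 0.04 * 2746000 / 0.62
P = 109840.0 / 0.62
P = 177161.3 W


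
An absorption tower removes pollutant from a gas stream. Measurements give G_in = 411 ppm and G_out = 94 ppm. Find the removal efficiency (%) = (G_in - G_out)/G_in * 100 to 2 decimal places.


Efficiency = (G_in - G_out) / G_in * 100%
Efficiency = (411 - 94) / 411 * 100
Efficiency = 317 / 411 * 100
Efficiency = 77.13%


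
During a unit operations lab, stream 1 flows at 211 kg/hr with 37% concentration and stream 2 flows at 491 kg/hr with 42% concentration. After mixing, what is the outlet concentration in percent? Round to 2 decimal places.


Mass balance on solute: F1*x1 + F2*x2 = F3*x3
F3 = F1 + F2 = 211 + 491 = 702 kg/hr
x3 = (F1*x1 + F2*x2)/F3
x3 = (211*0.37 + 491*0.42) / 702
x3 = 40.50%


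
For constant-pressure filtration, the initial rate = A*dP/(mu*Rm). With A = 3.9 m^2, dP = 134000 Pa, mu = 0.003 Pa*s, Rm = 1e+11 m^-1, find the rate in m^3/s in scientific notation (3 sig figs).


rate = A * dP / (mu * Rm)
rate = 3.9 * 134000 / (0.003 * 1e+11)
rate = 522600.0 / 3.000e+08
rate = 1.74e-03 m^3/s


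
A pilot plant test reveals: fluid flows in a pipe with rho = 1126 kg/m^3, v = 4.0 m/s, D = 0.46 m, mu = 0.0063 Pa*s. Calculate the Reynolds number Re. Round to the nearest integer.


Re = rho * v * D / mu
Re = 1126 * 4.0 * 0.46 / 0.0063
Re = 2071.84 / 0.0063
Re = 328863


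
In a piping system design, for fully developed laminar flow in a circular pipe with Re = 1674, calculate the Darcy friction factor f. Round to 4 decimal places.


f = 64 / Re
f = 64 / 1674
f = 0.0382


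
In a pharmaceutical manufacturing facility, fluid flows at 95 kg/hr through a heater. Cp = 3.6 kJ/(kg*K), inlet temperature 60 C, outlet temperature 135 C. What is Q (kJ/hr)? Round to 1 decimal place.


Q = m_dot * Cp * (T2 - T1)
Q = 95 * 3.6 * (135 - 60)
Q = 95 * 3.6 * 75
Q = 25650.0 kJ/hr


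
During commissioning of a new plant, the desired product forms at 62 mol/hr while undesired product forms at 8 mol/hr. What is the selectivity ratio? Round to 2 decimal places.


S = desired product rate / undesired product rate
S = 62 / 8
S = 7.75


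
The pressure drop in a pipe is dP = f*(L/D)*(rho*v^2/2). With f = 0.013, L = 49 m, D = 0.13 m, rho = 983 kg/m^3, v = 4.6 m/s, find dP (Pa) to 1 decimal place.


dP = f * (L/D) * (rho*v^2/2)
dP = 0.013 * (49/0.13) * (983*4.6^2/2)
L/D = 376.92307692
rho*v^2/2 = 983*21.16/2 = 10400.14
dP = 0.013 * 376.92307692 * 10400.14
dP = 50960.7 Pa


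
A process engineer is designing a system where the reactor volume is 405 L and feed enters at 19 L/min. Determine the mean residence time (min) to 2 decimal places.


tau = V / v0
tau = 405 / 19
tau = 21.32 min


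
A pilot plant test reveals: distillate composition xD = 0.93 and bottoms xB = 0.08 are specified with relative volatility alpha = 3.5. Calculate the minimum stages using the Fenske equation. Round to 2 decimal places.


N_min = ln((xD*(1-xB))/(xB*(1-xD))) / ln(alpha)
Numerator inside ln: 0.8556 / 0.0056 = 152.785714
ln(152.785714) = 5.029036
ln(alpha) = ln(3.5) = 1.252763
N_min = 5.029036 / 1.252763 = 4.01


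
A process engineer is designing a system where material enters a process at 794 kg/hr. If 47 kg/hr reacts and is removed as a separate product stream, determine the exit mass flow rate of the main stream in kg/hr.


Steady-state mass balance on the main outlet: F_out = F_in - F_removed
F_out = 794 - 47
F_out = 747 kg/hr


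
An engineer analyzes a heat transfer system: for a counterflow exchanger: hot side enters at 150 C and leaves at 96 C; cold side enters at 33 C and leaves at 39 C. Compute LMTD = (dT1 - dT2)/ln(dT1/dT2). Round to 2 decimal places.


dT1 = Th_in - Tc_out = 150 - 39 = 111
dT2 = Th_out - Tc_in = 96 - 33 = 63
LMTD = (dT1 - dT2) / ln(dT1/dT2)
LMTD = (111 - 63) / ln(111/63)
LMTD = 84.75 K


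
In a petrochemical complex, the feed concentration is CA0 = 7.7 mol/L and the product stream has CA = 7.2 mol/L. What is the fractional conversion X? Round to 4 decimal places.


X = (CA0 - CA) / CA0
X = (7.7 - 7.2) / 7.7
X = 0.5 / 7.7
X = 0.0649


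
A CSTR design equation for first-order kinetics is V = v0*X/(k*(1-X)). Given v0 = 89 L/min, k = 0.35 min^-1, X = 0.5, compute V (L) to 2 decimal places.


V = v0 * X / (k * (1 - X))
V = 89 * 0.5 / (0.35 * (1 - 0.5))
V = 44.5 / (0.35 * 0.5)
V = 44.5 / 0.175
V = 254.29 L


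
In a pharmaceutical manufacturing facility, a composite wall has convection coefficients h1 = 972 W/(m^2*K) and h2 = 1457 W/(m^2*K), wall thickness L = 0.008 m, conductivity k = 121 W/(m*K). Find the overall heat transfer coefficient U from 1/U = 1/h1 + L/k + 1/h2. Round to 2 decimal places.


1/U = 1/h1 + L/k + 1/h2
1/U = 1/972 + 0.008/121 + 1/1457
1/U = 0.0010288066 + 6.61157e-05 + 0.0006863418
1/U = 0.0017812641
U = 561.40 W/(m^2*K)


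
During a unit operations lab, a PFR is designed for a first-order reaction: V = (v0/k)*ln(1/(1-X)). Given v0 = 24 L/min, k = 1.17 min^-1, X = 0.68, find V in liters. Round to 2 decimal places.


V = (v0/k) * ln(1/(1-X))
V = (24/1.17) * ln(1/(1-0.68))
V = 20.512821 * ln(3.125)
V = 20.512821 * 1.139434
V = 23.37 L


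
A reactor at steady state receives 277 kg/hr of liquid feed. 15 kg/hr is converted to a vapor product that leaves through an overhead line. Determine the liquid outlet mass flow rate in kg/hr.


Steady-state mass balance on the main outlet: F_out = F_in - F_removed
F_out = 277 - 15
F_out = 262 kg/hr


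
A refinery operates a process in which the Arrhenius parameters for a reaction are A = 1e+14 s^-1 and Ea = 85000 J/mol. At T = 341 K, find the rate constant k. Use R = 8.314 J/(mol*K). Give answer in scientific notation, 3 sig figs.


k = A * exp(-Ea/(R*T))
k = 1e+14 * exp(-85000 / (8.314 * 341))
k = 1e+14 * exp(-29.981581)
k = 9.53e+00


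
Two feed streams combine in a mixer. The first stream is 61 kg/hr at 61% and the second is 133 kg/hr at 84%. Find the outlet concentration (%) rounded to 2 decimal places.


Mass balance on solute: F1*x1 + F2*x2 = F3*x3
F3 = F1 + F2 = 61 + 133 = 194 kg/hr
x3 = (F1*x1 + F2*x2)/F3
x3 = (61*0.61 + 133*0.84) / 194
x3 = 76.77%


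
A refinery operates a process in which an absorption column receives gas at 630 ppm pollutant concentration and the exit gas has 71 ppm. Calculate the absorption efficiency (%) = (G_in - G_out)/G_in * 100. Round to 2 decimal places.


Efficiency = (G_in - G_out) / G_in * 100%
Efficiency = (630 - 71) / 630 * 100
Efficiency = 559 / 630 * 100
Efficiency = 88.73%


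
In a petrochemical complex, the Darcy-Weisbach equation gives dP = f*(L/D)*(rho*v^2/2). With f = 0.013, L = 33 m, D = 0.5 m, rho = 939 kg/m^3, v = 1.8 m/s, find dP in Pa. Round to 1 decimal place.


dP = f * (L/D) * (rho*v^2/2)
dP = 0.013 * (33/0.5) * (939*1.8^2/2)
L/D = 66.0
rho*v^2/2 = 939*3.24/2 = 1521.18
dP = 0.013 * 66.0 * 1521.18
dP = 1305.2 Pa


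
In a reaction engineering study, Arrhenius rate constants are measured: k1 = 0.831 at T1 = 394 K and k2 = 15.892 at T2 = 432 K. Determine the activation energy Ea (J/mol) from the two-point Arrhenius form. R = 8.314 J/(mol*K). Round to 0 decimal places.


Ea = R * ln(k2/k1) / (1/T1 - 1/T2)
ln(k2/k1) = ln(15.892/0.831) = 2.9509413
1/T1 - 1/T2 = 1/394 - 1/432 = 0.000223256251
Ea = 8.314 * 2.9509413 / 0.000223256251
Ea = 109892 J/mol


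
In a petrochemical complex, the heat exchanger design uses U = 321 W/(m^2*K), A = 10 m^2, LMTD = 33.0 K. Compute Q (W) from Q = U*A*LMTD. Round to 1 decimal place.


Q = U * A * LMTD
Q = 321 * 10 * 33.0
Q = 105930.0 W


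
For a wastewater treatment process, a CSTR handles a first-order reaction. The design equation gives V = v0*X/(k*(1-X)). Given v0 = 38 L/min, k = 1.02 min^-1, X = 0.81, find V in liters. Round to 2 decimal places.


V = v0 * X / (k * (1 - X))
V = 38 * 0.81 / (1.02 * (1 - 0.81))
V = 30.78 / (1.02 * 0.19)
V = 30.78 / 0.1938
V = 158.82 L


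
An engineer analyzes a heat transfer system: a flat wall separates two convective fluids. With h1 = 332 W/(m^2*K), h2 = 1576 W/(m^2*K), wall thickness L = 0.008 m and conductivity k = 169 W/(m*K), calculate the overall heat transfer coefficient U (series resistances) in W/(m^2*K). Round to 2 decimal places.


1/U = 1/h1 + L/k + 1/h2
1/U = 1/332 + 0.008/169 + 1/1576
1/U = 0.0030120482 + 4.73373e-05 + 0.0006345178
1/U = 0.0036939033
U = 270.72 W/(m^2*K)


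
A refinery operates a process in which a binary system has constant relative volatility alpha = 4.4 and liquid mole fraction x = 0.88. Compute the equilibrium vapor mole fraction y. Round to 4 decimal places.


y = alpha*x / (1 + (alpha-1)*x)
y = 4.4*0.88 / (1 + (4.4-1)*0.88)
y = 3.872 / (1 + 2.992)
y = 3.872 / 3.992
y = 0.9699


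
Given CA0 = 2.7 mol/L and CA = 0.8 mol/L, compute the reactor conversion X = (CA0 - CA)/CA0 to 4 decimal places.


X = (CA0 - CA) / CA0
X = (2.7 - 0.8) / 2.7
X = 1.9 / 2.7
X = 0.7037


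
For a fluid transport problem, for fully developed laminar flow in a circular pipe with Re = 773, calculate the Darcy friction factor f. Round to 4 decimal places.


f = 64 / Re
f = 64 / 773
f = 0.0828


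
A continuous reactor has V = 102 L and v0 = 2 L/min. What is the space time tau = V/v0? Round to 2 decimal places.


tau = V / v0
tau = 102 / 2
tau = 51.00 min


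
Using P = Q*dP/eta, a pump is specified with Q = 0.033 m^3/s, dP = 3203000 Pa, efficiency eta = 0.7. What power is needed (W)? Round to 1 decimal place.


P = Q * dP / eta
P = 0.033 * 3203000 / 0.7
P = 105699.0 / 0.7
P = 150998.6 W


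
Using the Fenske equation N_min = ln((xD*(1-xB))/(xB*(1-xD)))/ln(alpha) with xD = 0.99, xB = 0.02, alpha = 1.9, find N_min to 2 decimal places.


N_min = ln((xD*(1-xB))/(xB*(1-xD))) / ln(alpha)
Numerator inside ln: 0.9702 / 0.0002 = 4851.0
ln(4851.0) = 8.48694
ln(alpha) = ln(1.9) = 0.641854
N_min = 8.48694 / 0.641854 = 13.22


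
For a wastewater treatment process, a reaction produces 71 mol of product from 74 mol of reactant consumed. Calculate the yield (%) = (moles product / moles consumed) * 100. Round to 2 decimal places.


Yield = (moles product / moles consumed) * 100%
Yield = (71 / 74) * 100
Yield = 0.9595 * 100
Yield = 95.95%


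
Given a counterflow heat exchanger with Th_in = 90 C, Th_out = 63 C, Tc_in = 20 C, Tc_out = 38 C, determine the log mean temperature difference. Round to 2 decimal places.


dT1 = Th_in - Tc_out = 90 - 38 = 52
dT2 = Th_out - Tc_in = 63 - 20 = 43
LMTD = (dT1 - dT2) / ln(dT1/dT2)
LMTD = (52 - 43) / ln(52/43)
LMTD = 47.36 K


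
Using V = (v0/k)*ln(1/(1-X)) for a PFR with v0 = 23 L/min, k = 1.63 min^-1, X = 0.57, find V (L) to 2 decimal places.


V = (v0/k) * ln(1/(1-X))
V = (23/1.63) * ln(1/(1-0.57))
V = 14.110429 * ln(2.325581)
V = 14.110429 * 0.84397
V = 11.91 L


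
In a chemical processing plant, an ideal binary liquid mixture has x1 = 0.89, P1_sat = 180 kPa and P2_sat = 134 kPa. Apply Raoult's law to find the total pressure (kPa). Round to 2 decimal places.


P = x1*P1_sat + x2*P2_sat
x2 = 1 - x1 = 1 - 0.89 = 0.11
P = 0.89*180 + 0.11*134
P = 160.2 + 14.74
P = 174.94 kPa


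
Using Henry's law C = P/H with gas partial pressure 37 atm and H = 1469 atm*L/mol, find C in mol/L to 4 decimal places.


C = P / H
C = 37 / 1469
C = 0.0252 mol/L


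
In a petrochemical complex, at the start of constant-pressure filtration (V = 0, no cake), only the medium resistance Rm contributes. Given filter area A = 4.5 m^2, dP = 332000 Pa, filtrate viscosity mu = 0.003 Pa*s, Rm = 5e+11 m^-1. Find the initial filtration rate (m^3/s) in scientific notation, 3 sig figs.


rate = A * dP / (mu * Rm)
rate = 4.5 * 332000 / (0.003 * 5e+11)
rate = 1494000.0 / 1.500e+09
rate = 9.96e-04 m^3/s


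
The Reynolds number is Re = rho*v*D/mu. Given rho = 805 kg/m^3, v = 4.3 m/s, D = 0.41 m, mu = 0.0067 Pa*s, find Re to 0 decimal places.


Re = rho * v * D / mu
Re = 805 * 4.3 * 0.41 / 0.0067
Re = 1419.215 / 0.0067
Re = 211823


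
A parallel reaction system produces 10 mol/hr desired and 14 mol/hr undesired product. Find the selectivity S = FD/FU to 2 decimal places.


S = desired product rate / undesired product rate
S = 10 / 14
S = 0.71


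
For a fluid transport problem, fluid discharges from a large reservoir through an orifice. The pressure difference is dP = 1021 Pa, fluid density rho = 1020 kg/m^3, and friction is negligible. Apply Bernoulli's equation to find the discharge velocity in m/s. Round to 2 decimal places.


v = sqrt(2*dP/rho)
v = sqrt(2*1021/1020)
v = sqrt(2.001961)
v = 1.41 m/s


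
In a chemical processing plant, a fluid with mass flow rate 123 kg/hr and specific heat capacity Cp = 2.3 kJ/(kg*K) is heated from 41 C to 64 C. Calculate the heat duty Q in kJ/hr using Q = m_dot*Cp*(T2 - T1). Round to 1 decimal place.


Q = m_dot * Cp * (T2 - T1)
Q = 123 * 2.3 * (64 - 41)
Q = 123 * 2.3 * 23
Q = 6506.7 kJ/hr


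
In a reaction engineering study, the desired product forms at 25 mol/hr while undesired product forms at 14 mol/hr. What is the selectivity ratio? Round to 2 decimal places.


S = desired product rate / undesired product rate
S = 25 / 14
S = 1.79


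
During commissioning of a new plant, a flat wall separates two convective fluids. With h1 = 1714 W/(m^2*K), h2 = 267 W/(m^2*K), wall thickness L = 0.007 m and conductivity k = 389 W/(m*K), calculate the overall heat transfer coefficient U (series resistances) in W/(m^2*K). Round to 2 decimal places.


1/U = 1/h1 + L/k + 1/h2
1/U = 1/1714 + 0.007/389 + 1/267
1/U = 0.0005834306 + 1.79949e-05 + 0.0037453184
1/U = 0.0043467439
U = 230.06 W/(m^2*K)


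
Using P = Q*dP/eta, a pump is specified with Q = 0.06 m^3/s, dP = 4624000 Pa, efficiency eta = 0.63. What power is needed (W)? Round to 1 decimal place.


P = Q * dP / eta
P = 0.06 * 4624000 / 0.63
P = 277440.0 / 0.63
P = 440381.0 W


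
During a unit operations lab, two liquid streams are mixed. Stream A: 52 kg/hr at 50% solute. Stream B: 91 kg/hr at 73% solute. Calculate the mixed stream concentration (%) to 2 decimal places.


Mass balance on solute: F1*x1 + F2*x2 = F3*x3
F3 = F1 + F2 = 52 + 91 = 143 kg/hr
x3 = (F1*x1 + F2*x2)/F3
x3 = (52*0.5 + 91*0.73) / 143
x3 = 64.64%


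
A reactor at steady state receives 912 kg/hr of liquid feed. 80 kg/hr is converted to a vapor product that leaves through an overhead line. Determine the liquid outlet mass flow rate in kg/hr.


Steady-state mass balance on the main outlet: F_out = F_in - F_removed
F_out = 912 - 80
F_out = 832 kg/hr


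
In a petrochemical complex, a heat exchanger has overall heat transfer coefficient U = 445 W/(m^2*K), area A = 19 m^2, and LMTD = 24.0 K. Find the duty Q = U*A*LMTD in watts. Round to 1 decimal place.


Q = U * A * LMTD
Q = 445 * 19 * 24.0
Q = 202920.0 W


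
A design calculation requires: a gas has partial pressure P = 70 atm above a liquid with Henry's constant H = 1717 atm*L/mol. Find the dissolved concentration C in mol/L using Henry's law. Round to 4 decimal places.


C = P / H
C = 70 / 1717
C = 0.0408 mol/L


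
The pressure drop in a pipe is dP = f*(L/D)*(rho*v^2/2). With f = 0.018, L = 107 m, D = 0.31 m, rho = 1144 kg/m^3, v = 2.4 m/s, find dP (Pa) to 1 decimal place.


dP = f * (L/D) * (rho*v^2/2)
dP = 0.018 * (107/0.31) * (1144*2.4^2/2)
L/D = 345.16129032
rho*v^2/2 = 1144*5.76/2 = 3294.72
dP = 0.018 * 345.16129032 * 3294.72
dP = 20469.8 Pa


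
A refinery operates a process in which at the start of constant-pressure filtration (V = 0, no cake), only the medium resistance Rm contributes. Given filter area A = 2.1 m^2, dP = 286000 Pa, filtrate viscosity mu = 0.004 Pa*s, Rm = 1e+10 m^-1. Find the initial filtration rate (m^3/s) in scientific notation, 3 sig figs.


rate = A * dP / (mu * Rm)
rate = 2.1 * 286000 / (0.004 * 1e+10)
rate = 600600.0 / 4.000e+07
rate = 1.50e-02 m^3/s


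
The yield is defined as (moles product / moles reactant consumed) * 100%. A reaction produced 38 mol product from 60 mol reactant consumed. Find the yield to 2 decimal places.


Yield = (moles product / moles consumed) * 100%
Yield = (38 / 60) * 100
Yield = 0.6333 * 100
Yield = 63.33%


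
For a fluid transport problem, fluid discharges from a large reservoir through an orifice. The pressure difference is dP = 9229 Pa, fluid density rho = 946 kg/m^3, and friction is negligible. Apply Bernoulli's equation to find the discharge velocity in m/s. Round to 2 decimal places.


v = sqrt(2*dP/rho)
v = sqrt(2*9229/946)
v = sqrt(19.511628)
v = 4.42 m/s


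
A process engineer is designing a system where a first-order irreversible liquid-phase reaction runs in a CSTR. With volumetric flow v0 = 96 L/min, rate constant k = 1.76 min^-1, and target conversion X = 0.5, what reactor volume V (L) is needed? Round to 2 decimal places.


V = v0 * X / (k * (1 - X))
V = 96 * 0.5 / (1.76 * (1 - 0.5))
V = 48.0 / (1.76 * 0.5)
V = 48.0 / 0.88
V = 54.55 L


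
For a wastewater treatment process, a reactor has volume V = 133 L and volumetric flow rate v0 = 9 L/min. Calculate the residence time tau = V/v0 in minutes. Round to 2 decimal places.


tau = V / v0
tau = 133 / 9
tau = 14.78 min


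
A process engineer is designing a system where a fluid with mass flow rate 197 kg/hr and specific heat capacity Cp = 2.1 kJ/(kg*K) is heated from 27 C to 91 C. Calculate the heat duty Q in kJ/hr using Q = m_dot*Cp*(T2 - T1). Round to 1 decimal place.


Q = m_dot * Cp * (T2 - T1)
Q = 197 * 2.1 * (91 - 27)
Q = 197 * 2.1 * 64
Q = 26476.8 kJ/hr


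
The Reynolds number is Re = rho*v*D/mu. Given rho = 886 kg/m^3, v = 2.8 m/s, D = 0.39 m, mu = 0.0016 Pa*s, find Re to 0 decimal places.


Re = rho * v * D / mu
Re = 886 * 2.8 * 0.39 / 0.0016
Re = 967.512 / 0.0016
Re = 604695


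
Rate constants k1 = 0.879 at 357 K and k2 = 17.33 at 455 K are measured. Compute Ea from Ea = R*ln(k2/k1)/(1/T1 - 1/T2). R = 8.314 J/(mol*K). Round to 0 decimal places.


Ea = R * ln(k2/k1) / (1/T1 - 1/T2)
ln(k2/k1) = ln(17.33/0.879) = 2.9814095
1/T1 - 1/T2 = 1/357 - 1/455 = 0.00060331825
Ea = 8.314 * 2.9814095 / 0.00060331825
Ea = 41085 J/mol


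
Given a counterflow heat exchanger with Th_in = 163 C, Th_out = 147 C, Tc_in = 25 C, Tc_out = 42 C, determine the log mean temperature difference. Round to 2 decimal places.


dT1 = Th_in - Tc_out = 163 - 42 = 121
dT2 = Th_out - Tc_in = 147 - 25 = 122
LMTD = (dT1 - dT2) / ln(dT1/dT2)
LMTD = (121 - 122) / ln(121/122)
LMTD = 121.50 K


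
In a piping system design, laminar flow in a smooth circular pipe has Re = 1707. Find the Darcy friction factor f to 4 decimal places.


f = 64 / Re
f = 64 / 1707
f = 0.0375


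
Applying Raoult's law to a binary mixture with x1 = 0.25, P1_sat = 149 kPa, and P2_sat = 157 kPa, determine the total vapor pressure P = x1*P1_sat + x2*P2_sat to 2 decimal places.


P = x1*P1_sat + x2*P2_sat
x2 = 1 - x1 = 1 - 0.25 = 0.75
P = 0.25*149 + 0.75*157
P = 37.25 + 117.75
P = 155.00 kPa


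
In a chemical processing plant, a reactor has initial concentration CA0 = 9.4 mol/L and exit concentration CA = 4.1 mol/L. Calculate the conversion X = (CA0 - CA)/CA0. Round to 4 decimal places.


X = (CA0 - CA) / CA0
X = (9.4 - 4.1) / 9.4
X = 5.3 / 9.4
X = 0.5638


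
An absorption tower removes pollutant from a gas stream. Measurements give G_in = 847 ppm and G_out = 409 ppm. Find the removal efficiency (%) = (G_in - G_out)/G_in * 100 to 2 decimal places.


Efficiency = (G_in - G_out) / G_in * 100%
Efficiency = (847 - 409) / 847 * 100
Efficiency = 438 / 847 * 100
Efficiency = 51.71%


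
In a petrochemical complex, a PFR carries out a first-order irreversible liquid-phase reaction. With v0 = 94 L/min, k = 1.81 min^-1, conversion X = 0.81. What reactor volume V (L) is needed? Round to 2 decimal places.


V = (v0/k) * ln(1/(1-X))
V = (94/1.81) * ln(1/(1-0.81))
V = 51.933702 * ln(5.263158)
V = 51.933702 * 1.660731
V = 86.25 L


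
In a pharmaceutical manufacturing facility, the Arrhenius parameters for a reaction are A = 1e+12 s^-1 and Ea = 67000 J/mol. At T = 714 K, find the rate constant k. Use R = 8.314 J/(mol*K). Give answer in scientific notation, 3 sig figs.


k = A * exp(-Ea/(R*T))
k = 1e+12 * exp(-67000 / (8.314 * 714))
k = 1e+12 * exp(-11.286689)
k = 1.25e+07


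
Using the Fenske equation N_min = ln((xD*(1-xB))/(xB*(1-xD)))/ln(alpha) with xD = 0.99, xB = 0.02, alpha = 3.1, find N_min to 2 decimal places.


N_min = ln((xD*(1-xB))/(xB*(1-xD))) / ln(alpha)
Numerator inside ln: 0.9702 / 0.0002 = 4851.0
ln(4851.0) = 8.48694
ln(alpha) = ln(3.1) = 1.131402
N_min = 8.48694 / 1.131402 = 7.50


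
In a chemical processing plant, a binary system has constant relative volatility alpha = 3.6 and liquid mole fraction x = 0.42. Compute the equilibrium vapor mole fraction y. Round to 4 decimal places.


y = alpha*x / (1 + (alpha-1)*x)
y = 3.6*0.42 / (1 + (3.6-1)*0.42)
y = 1.512 / (1 + 1.092)
y = 1.512 / 2.092
y = 0.7228


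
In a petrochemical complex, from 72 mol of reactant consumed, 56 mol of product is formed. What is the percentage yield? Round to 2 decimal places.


Yield = (moles product / moles consumed) * 100%
Yield = (56 / 72) * 100
Yield = 0.7778 * 100
Yield = 77.78%


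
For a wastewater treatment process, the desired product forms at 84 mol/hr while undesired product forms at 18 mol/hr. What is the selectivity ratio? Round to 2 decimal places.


S = desired product rate / undesired product rate
S = 84 / 18
S = 4.67


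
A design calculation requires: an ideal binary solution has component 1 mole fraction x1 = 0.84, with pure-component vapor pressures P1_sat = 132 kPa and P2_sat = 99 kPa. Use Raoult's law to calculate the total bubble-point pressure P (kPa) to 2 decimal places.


P = x1*P1_sat + x2*P2_sat
x2 = 1 - x1 = 1 - 0.84 = 0.16
P = 0.84*132 + 0.16*99
P = 110.88 + 15.84
P = 126.72 kPa


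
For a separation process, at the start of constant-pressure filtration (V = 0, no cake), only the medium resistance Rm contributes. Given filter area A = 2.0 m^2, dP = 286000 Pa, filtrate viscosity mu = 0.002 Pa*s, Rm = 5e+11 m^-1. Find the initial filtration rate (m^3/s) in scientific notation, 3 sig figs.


rate = A * dP / (mu * Rm)
rate = 2.0 * 286000 / (0.002 * 5e+11)
rate = 572000.0 / 1.000e+09
rate = 5.72e-04 m^3/s


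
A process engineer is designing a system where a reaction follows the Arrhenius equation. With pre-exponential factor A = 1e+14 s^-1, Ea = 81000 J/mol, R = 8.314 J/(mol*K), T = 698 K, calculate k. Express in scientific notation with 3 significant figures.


k = A * exp(-Ea/(R*T))
k = 1e+14 * exp(-81000 / (8.314 * 698))
k = 1e+14 * exp(-13.957884)
k = 8.67e+07


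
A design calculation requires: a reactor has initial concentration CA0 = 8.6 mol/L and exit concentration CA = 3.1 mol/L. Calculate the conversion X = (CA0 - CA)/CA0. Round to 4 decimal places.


X = (CA0 - CA) / CA0
X = (8.6 - 3.1) / 8.6
X = 5.5 / 8.6
X = 0.6395


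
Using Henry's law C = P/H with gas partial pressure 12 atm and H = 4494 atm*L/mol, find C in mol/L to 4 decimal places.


C = P / H
C = 12 / 4494
C = 0.0027 mol/L


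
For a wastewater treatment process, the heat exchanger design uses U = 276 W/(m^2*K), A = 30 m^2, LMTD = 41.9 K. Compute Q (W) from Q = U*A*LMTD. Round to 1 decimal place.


Q = U * A * LMTD
Q = 276 * 30 * 41.9
Q = 346932.0 W


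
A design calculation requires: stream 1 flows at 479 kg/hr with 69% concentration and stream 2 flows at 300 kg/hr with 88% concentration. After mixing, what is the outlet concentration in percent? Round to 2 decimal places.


Mass balance on solute: F1*x1 + F2*x2 = F3*x3
F3 = F1 + F2 = 479 + 300 = 779 kg/hr
x3 = (F1*x1 + F2*x2)/F3
x3 = (479*0.69 + 300*0.88) / 779
x3 = 76.32%


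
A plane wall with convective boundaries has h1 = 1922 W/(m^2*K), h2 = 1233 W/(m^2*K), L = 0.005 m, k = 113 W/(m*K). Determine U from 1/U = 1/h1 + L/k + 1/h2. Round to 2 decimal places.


1/U = 1/h1 + L/k + 1/h2
1/U = 1/1922 + 0.005/113 + 1/1233
1/U = 0.0005202914 + 4.42478e-05 + 0.00081103
1/U = 0.0013755692
U = 726.97 W/(m^2*K)


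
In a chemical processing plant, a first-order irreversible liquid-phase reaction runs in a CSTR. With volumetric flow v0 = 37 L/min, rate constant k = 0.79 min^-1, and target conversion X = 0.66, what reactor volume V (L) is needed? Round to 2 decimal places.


V = v0 * X / (k * (1 - X))
V = 37 * 0.66 / (0.79 * (1 - 0.66))
V = 24.42 / (0.79 * 0.34)
V = 24.42 / 0.2686
V = 90.92 L


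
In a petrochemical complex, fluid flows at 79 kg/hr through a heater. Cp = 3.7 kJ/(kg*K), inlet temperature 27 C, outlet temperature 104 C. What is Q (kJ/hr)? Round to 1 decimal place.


Q = m_dot * Cp * (T2 - T1)
Q = 79 * 3.7 * (104 - 27)
Q = 79 * 3.7 * 77
Q = 22507.1 kJ/hr


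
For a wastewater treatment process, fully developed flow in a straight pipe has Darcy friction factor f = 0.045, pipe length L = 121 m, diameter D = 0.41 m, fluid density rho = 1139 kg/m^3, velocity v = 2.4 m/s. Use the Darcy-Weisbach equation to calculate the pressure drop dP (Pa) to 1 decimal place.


dP = f * (L/D) * (rho*v^2/2)
dP = 0.045 * (121/0.41) * (1139*2.4^2/2)
L/D = 295.12195122
rho*v^2/2 = 1139*5.76/2 = 3280.32
dP = 0.045 * 295.12195122 * 3280.32
dP = 43564.2 Pa


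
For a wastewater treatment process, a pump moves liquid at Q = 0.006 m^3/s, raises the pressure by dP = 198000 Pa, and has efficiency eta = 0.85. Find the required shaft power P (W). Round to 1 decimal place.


P = Q * dP / eta
P = 0.006 * 198000 / 0.85
P = 1188.0 / 0.85
P = 1397.6 W


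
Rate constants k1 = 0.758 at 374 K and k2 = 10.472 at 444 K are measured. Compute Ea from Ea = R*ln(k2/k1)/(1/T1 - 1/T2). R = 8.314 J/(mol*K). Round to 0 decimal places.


Ea = R * ln(k2/k1) / (1/T1 - 1/T2)
ln(k2/k1) = ln(10.472/0.758) = 2.6257769
1/T1 - 1/T2 = 1/374 - 1/444 = 0.000421544539
Ea = 8.314 * 2.6257769 / 0.000421544539
Ea = 51787 J/mol


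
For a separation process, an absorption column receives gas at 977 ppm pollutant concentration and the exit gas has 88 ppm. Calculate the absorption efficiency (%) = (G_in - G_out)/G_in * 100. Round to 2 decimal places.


Efficiency = (G_in - G_out) / G_in * 100%
Efficiency = (977 - 88) / 977 * 100
Efficiency = 889 / 977 * 100
Efficiency = 90.99%


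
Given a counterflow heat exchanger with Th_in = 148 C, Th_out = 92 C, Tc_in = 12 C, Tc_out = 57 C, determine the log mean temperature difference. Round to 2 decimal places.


dT1 = Th_in - Tc_out = 148 - 57 = 91
dT2 = Th_out - Tc_in = 92 - 12 = 80
LMTD = (dT1 - dT2) / ln(dT1/dT2)
LMTD = (91 - 80) / ln(91/80)
LMTD = 85.38 K


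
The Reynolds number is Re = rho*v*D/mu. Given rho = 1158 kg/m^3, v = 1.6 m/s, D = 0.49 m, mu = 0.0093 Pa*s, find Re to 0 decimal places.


Re = rho * v * D / mu
Re = 1158 * 1.6 * 0.49 / 0.0093
Re = 907.872 / 0.0093
Re = 97621


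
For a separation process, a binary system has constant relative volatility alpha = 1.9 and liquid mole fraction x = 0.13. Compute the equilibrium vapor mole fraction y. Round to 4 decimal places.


y = alpha*x / (1 + (alpha-1)*x)
y = 1.9*0.13 / (1 + (1.9-1)*0.13)
y = 0.247 / (1 + 0.117)
y = 0.247 / 1.117
y = 0.2211


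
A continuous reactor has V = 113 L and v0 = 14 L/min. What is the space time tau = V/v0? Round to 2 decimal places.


tau = V / v0
tau = 113 / 14
tau = 8.07 min


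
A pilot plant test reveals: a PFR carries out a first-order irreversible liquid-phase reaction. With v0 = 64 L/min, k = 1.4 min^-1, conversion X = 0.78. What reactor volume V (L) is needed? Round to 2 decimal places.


V = (v0/k) * ln(1/(1-X))
V = (64/1.4) * ln(1/(1-0.78))
V = 45.714286 * ln(4.545455)
V = 45.714286 * 1.514128
V = 69.22 L


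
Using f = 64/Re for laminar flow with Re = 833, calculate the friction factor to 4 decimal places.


f = 64 / Re
f = 64 / 833
f = 0.0768


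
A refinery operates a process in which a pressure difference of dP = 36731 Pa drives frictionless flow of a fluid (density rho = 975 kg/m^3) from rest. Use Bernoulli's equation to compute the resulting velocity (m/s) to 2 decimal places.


v = sqrt(2*dP/rho)
v = sqrt(2*36731/975)
v = sqrt(75.345641)
v = 8.68 m/s


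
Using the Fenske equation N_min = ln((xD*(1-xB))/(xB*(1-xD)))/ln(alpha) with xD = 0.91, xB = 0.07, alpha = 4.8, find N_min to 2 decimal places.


N_min = ln((xD*(1-xB))/(xB*(1-xD))) / ln(alpha)
Numerator inside ln: 0.8463 / 0.0063 = 134.333333
ln(134.333333) = 4.900324
ln(alpha) = ln(4.8) = 1.568616
N_min = 4.900324 / 1.568616 = 3.12


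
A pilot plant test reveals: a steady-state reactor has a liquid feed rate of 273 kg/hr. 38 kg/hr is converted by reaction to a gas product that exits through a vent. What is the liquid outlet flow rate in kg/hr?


Steady-state mass balance on the main outlet: F_out = F_in - F_removed
F_out = 273 - 38
F_out = 235 kg/hr


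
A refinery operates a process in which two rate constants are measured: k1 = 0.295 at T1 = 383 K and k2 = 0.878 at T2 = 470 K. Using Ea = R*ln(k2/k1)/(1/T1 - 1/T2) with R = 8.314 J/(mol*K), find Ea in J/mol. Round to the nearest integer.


Ea = R * ln(k2/k1) / (1/T1 - 1/T2)
ln(k2/k1) = ln(0.878/0.295) = 1.0906712
1/T1 - 1/T2 = 1/383 - 1/470 = 0.000483306483
Ea = 8.314 * 1.0906712 / 0.000483306483
Ea = 18762 J/mol


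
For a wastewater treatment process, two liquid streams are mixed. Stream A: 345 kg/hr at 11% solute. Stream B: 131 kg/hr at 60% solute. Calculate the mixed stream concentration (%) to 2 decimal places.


Mass balance on solute: F1*x1 + F2*x2 = F3*x3
F3 = F1 + F2 = 345 + 131 = 476 kg/hr
x3 = (F1*x1 + F2*x2)/F3
x3 = (345*0.11 + 131*0.6) / 476
x3 = 24.49%


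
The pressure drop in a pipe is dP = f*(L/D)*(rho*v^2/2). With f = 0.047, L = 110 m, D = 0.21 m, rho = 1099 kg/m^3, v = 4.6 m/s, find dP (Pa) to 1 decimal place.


dP = f * (L/D) * (rho*v^2/2)
dP = 0.047 * (110/0.21) * (1099*4.6^2/2)
L/D = 523.80952381
rho*v^2/2 = 1099*21.16/2 = 11627.42
dP = 0.047 * 523.80952381 * 11627.42
dP = 286256.0 Pa


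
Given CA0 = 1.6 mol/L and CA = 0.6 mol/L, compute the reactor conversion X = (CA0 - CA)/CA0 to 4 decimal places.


X = (CA0 - CA) / CA0
X = (1.6 - 0.6) / 1.6
X = 1.0 / 1.6
X = 0.6250


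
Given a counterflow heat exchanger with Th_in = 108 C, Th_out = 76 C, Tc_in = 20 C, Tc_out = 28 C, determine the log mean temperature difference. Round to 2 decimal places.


dT1 = Th_in - Tc_out = 108 - 28 = 80
dT2 = Th_out - Tc_in = 76 - 20 = 56
LMTD = (dT1 - dT2) / ln(dT1/dT2)
LMTD = (80 - 56) / ln(80/56)
LMTD = 67.29 K


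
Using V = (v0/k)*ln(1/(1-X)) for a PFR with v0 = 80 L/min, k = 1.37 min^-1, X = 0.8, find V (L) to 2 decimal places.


V = (v0/k) * ln(1/(1-X))
V = (80/1.37) * ln(1/(1-0.8))
V = 58.394161 * ln(5.0)
V = 58.394161 * 1.609438
V = 93.98 L


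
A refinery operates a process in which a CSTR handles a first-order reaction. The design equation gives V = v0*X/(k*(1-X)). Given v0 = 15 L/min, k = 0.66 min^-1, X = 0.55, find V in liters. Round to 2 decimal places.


V = v0 * X / (k * (1 - X))
V = 15 * 0.55 / (0.66 * (1 - 0.55))
V = 8.25 / (0.66 * 0.45)
V = 8.25 / 0.297
V = 27.78 L


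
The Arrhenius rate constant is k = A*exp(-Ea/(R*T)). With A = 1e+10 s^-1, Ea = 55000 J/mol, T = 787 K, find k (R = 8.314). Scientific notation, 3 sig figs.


k = A * exp(-Ea/(R*T))
k = 1e+10 * exp(-55000 / (8.314 * 787))
k = 1e+10 * exp(-8.405778)
k = 2.24e+06


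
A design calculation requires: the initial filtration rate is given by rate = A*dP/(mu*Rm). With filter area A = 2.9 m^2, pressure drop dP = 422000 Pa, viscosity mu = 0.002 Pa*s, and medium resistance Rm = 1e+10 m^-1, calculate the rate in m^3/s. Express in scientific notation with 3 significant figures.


rate = A * dP / (mu * Rm)
rate = 2.9 * 422000 / (0.002 * 1e+10)
rate = 1223800.0 / 2.000e+07
rate = 6.12e-02 m^3/s


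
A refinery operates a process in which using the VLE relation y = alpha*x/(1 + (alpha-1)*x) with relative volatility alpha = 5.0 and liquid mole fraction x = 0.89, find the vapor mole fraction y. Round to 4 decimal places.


y = alpha*x / (1 + (alpha-1)*x)
y = 5.0*0.89 / (1 + (5.0-1)*0.89)
y = 4.45 / (1 + 3.56)
y = 4.45 / 4.56
y = 0.9759


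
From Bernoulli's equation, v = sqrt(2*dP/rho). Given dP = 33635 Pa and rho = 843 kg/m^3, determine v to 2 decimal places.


v = sqrt(2*dP/rho)
v = sqrt(2*33635/843)
v = sqrt(79.798339)
v = 8.93 m/s


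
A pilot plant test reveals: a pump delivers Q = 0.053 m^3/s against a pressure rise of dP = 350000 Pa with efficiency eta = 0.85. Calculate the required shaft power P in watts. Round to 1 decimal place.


P = Q * dP / eta
P = 0.053 * 350000 / 0.85
P = 18550.0 / 0.85
P = 21823.5 W


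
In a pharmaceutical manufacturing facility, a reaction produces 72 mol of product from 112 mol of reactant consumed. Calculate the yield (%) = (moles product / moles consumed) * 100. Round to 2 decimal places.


Yield = (moles product / moles consumed) * 100%
Yield = (72 / 112) * 100
Yield = 0.6429 * 100
Yield = 64.29%


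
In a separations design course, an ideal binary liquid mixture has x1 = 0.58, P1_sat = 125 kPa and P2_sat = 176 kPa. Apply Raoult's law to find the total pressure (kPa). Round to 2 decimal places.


P = x1*P1_sat + x2*P2_sat
x2 = 1 - x1 = 1 - 0.58 = 0.42
P = 0.58*125 + 0.42*176
P = 72.5 + 73.92
P = 146.42 kPa


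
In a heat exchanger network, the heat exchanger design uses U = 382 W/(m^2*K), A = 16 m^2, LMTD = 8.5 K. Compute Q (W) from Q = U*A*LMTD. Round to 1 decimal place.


Q = U * A * LMTD
Q = 382 * 16 * 8.5
Q = 51952.0 W


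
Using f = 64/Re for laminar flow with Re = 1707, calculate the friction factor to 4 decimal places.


f = 64 / Re
f = 64 / 1707
f = 0.0375


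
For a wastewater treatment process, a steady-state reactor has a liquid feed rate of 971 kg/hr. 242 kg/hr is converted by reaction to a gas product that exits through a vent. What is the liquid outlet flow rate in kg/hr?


Steady-state mass balance on the main outlet: F_out = F_in - F_removed
F_out = 971 - 242
F_out = 729 kg/hr
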